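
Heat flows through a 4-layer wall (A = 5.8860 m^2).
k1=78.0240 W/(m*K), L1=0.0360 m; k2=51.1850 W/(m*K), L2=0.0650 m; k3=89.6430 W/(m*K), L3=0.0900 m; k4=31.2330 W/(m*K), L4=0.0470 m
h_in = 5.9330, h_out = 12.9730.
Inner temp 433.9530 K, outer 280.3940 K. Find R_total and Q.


R_conv_in = 1/(5.9330*5.8860) = 0.0286
R_1 = 0.0360/(78.0240*5.8860) = 7.8389e-05
R_2 = 0.0650/(51.1850*5.8860) = 0.0002
R_3 = 0.0900/(89.6430*5.8860) = 0.0002
R_4 = 0.0470/(31.2330*5.8860) = 0.0003
R_conv_out = 1/(12.9730*5.8860) = 0.0131
R_total = 0.0425 K/W
Q = 153.5590 / 0.0425 = 3617.2441 W

R_total = 0.0425 K/W, Q = 3617.2441 W


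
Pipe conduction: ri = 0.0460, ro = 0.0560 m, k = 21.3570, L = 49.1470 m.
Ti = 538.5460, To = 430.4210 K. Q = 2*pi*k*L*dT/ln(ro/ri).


dT = 108.1250 K
ln(ro/ri) = 0.1967
Q = 2*pi*21.3570*49.1470*108.1250 / 0.1967 = 3625068.0327 W

3625068.0327 W


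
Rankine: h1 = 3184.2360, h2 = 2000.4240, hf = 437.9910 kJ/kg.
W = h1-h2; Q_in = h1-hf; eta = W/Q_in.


W = 1183.8120 kJ/kg
Q_in = 2746.2450 kJ/kg
eta = 0.4311 = 43.1066%

eta = 43.1066%


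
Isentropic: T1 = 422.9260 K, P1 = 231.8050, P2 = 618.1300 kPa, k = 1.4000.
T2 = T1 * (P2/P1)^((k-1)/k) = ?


(k-1)/k = 0.2857
(P2/P1)^exp = 1.3234
T2 = 422.9260 * 1.3234 = 559.7143 K

559.7143 K


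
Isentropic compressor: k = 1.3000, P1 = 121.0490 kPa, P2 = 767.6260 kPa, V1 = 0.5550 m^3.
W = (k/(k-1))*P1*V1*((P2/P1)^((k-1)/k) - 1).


(k-1)/k = 0.2308
(P2/P1)^exp = 1.5315
W = 4.3333 * 121.0490 * 0.5550 * (1.5315 - 1) = 154.7353 kJ

154.7353 kJ


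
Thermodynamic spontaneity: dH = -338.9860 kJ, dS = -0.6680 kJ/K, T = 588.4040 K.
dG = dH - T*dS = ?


T*dS = 588.4040 * -0.6680 = -393.0539 kJ
dG = -338.9860 + 393.0539 = 54.0679 kJ (non-spontaneous)

dG = 54.0679 kJ, non-spontaneous


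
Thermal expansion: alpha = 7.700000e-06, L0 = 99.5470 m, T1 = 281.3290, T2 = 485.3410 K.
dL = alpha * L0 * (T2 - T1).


dT = 204.0120 K
dL = 7.700000e-06 * 99.5470 * 204.0120 = 0.156378 m
L_final = 99.703378 m

dL = 0.156378 m


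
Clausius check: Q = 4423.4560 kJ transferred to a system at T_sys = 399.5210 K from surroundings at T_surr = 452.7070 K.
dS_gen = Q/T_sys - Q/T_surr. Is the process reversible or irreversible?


dS_sys = 4423.4560/399.5210 = 11.0719 kJ/K
dS_surr = -4423.4560/452.7070 = -9.7711 kJ/K
dS_gen = 11.0719 - 9.7711 = 1.3008 kJ/K (irreversible)

dS_gen = 1.3008 kJ/K, irreversible


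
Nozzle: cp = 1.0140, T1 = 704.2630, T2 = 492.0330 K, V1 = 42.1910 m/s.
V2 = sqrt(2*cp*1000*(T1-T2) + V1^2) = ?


dT = 212.2300 K
2*cp*1000*dT = 430402.4400
V1^2 = 1780.0805
V2 = sqrt(432182.5205) = 657.4059 m/s

657.4059 m/s


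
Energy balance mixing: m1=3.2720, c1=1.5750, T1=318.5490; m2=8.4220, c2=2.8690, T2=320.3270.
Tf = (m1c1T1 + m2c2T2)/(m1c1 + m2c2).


num = 9381.5814
den = 29.3161
Tf = 320.0145 K

320.0145 K


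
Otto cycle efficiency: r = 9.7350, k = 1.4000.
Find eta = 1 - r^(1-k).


r^(k-1) = 2.4850
eta = 1 - 1/2.4850 = 0.5976 = 59.7593%

59.7593%


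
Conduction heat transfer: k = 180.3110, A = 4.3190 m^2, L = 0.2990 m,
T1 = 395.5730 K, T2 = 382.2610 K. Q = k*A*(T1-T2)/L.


dT = 13.3120 K
Q = 180.3110 * 4.3190 * 13.3120 / 0.2990 = 34671.8924 W

34671.8924 W


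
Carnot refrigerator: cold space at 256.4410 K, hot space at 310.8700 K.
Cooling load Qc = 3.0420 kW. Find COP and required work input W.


COP = 256.4410 / 54.4290 = 4.7115
W = 3.0420 / 4.7115 = 0.6457 kW

COP = 4.7115, W = 0.6457 kW


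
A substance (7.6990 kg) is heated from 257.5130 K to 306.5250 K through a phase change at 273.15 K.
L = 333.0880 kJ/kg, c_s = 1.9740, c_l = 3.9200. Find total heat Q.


Q1 (sensible, solid) = 7.6990 * 1.9740 * 15.6370 = 237.6484 kJ
Q2 (latent) = 7.6990 * 333.0880 = 2564.4445 kJ
Q3 (sensible, liquid) = 7.6990 * 3.9200 * 33.3750 = 1007.2602 kJ
Q_total = 3809.3531 kJ

3809.3531 kJ


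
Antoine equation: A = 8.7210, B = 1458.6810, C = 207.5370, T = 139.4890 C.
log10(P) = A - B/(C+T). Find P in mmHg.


C+T = 347.0260
B/(C+T) = 4.2034
log10(P) = 8.7210 - 4.2034 = 4.5176
P = 10^4.5176 = 32932.3944 mmHg

32932.3944 mmHg


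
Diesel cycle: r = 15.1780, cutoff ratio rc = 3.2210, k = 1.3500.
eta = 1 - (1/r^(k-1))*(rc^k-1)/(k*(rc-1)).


r^(k-1) = 2.5907
rc^k = 4.8505
eta = 0.5043 = 50.4309%

50.4309%


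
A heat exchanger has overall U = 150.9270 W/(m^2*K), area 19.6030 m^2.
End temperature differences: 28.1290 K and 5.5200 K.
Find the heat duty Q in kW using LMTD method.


LMTD = 13.8840 K
Q = 150.9270 * 19.6030 * 13.8840 = 41077.4569 W = 41.0775 kW

41.0775 kW


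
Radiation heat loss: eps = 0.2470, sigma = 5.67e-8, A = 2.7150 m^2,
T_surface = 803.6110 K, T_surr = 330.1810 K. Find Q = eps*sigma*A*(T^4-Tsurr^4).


T^4 = 4.1705e+11
Tsurr^4 = 1.1885e+10
Q = 0.2470 * 5.67e-8 * 2.7150 * 4.0516e+11 = 15405.5331 W

15405.5331 W


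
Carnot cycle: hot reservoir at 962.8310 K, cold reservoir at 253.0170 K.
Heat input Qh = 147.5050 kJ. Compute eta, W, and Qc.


eta = 1 - 253.0170/962.8310 = 0.7372
W = 0.7372 * 147.5050 = 108.7430 kJ
Qc = 147.5050 - 108.7430 = 38.7620 kJ

eta = 73.7216%, W = 108.7430 kJ, Qc = 38.7620 kJ


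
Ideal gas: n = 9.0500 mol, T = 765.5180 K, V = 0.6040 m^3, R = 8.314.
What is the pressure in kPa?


P = nRT/V = 9.0500 * 8.314 * 765.5180 / 0.6040
= 57598.8757 / 0.6040 = 95362.3770 Pa = 95.3624 kPa

95.3624 kPa


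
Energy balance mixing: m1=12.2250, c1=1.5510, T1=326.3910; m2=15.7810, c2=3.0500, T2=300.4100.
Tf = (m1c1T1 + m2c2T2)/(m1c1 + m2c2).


num = 20648.0407
den = 67.0930
Tf = 307.7524 K

307.7524 K


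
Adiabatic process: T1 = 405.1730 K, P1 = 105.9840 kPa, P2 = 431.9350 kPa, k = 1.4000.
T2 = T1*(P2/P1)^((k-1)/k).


(k-1)/k = 0.2857
(P2/P1)^exp = 1.4940
T2 = 405.1730 * 1.4940 = 605.3089 K

605.3089 K


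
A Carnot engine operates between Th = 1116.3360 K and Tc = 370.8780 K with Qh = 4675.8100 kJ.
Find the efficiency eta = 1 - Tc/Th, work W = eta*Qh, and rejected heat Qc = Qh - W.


eta = 1 - 370.8780/1116.3360 = 0.6678
W = 0.6678 * 4675.8100 = 3122.3753 kJ
Qc = 4675.8100 - 3122.3753 = 1553.4347 kJ

eta = 66.7772%, W = 3122.3753 kJ, Qc = 1553.4347 kJ


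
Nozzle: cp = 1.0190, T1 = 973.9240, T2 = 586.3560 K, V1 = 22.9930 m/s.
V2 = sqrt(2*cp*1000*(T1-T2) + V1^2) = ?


dT = 387.5680 K
2*cp*1000*dT = 789863.5840
V1^2 = 528.6780
V2 = sqrt(790392.2620) = 889.0401 m/s

889.0401 m/s


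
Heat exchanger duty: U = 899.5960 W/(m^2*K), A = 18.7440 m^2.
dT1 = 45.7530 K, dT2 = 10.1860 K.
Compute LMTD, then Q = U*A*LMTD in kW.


LMTD = 23.6759 K
Q = 899.5960 * 18.7440 * 23.6759 = 399224.1439 W = 399.2241 kW

399.2241 kW


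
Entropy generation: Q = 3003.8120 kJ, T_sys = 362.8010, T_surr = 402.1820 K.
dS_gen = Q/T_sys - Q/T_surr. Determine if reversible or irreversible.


dS_sys = 3003.8120/362.8010 = 8.2795 kJ/K
dS_surr = -3003.8120/402.1820 = -7.4688 kJ/K
dS_gen = 8.2795 - 7.4688 = 0.8107 kJ/K (irreversible)

dS_gen = 0.8107 kJ/K, irreversible


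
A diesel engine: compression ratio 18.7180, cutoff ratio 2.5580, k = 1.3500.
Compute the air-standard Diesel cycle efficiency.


r^(k-1) = 2.7880
rc^k = 3.5536
eta = 0.5645 = 56.4531%

56.4531%


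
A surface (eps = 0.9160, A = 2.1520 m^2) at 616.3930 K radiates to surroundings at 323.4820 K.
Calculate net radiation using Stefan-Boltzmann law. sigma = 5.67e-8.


T^4 = 1.4435e+11
Tsurr^4 = 1.0950e+10
Q = 0.9160 * 5.67e-8 * 2.1520 * 1.3340e+11 = 14910.5239 W

14910.5239 W


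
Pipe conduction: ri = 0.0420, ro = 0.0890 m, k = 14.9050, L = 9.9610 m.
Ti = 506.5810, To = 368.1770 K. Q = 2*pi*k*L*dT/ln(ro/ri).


dT = 138.4040 K
ln(ro/ri) = 0.7510
Q = 2*pi*14.9050*9.9610*138.4040 / 0.7510 = 171926.4601 W

171926.4601 W


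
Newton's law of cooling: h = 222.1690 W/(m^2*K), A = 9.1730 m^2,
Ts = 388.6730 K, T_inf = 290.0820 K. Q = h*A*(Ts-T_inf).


dT = 98.5910 K
Q = 222.1690 * 9.1730 * 98.5910 = 200924.1434 W

200924.1434 W


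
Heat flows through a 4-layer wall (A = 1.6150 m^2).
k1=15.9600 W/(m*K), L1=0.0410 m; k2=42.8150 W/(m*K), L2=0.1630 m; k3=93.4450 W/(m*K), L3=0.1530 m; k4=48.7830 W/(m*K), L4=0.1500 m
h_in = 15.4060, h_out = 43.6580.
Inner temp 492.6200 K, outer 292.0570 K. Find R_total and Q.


R_conv_in = 1/(15.4060*1.6150) = 0.0402
R_1 = 0.0410/(15.9600*1.6150) = 0.0016
R_2 = 0.1630/(42.8150*1.6150) = 0.0024
R_3 = 0.1530/(93.4450*1.6150) = 0.0010
R_4 = 0.1500/(48.7830*1.6150) = 0.0019
R_conv_out = 1/(43.6580*1.6150) = 0.0142
R_total = 0.0612 K/W
Q = 200.5630 / 0.0612 = 3275.0111 W

R_total = 0.0612 K/W, Q = 3275.0111 W


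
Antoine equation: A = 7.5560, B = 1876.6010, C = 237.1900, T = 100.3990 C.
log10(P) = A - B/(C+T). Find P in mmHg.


C+T = 337.5890
B/(C+T) = 5.5588
log10(P) = 7.5560 - 5.5588 = 1.9972
P = 10^1.9972 = 99.3497 mmHg

99.3497 mmHg


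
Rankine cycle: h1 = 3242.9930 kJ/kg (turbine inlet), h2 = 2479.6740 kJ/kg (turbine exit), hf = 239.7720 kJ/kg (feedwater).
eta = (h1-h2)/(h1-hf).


W = 763.3190 kJ/kg
Q_in = 3003.2210 kJ/kg
eta = 0.2542 = 25.4167%

eta = 25.4167%


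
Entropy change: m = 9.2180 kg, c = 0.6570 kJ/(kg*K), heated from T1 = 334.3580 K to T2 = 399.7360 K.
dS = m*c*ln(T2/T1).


T2/T1 = 1.1955
ln(T2/T1) = 0.1786
dS = 9.2180 * 0.6570 * 0.1786 = 1.0816 kJ/K

1.0816 kJ/K


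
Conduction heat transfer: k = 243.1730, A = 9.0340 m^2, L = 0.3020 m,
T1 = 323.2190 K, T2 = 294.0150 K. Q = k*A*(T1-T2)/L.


dT = 29.2040 K
Q = 243.1730 * 9.0340 * 29.2040 / 0.3020 = 212437.3306 W

212437.3306 W


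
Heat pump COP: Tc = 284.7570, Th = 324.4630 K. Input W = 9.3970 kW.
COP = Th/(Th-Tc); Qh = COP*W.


COP = 324.4630 / 39.7060 = 8.1716
Qh = 8.1716 * 9.3970 = 76.7889 kW

COP = 8.1716, Qh = 76.7889 kW


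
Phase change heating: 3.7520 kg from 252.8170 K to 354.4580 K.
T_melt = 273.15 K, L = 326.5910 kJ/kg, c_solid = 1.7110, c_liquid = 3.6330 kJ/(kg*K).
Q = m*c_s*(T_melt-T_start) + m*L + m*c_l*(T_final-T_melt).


Q1 (sensible, solid) = 3.7520 * 1.7110 * 20.3330 = 130.5312 kJ
Q2 (latent) = 3.7520 * 326.5910 = 1225.3694 kJ
Q3 (sensible, liquid) = 3.7520 * 3.6330 * 81.3080 = 1108.3106 kJ
Q_total = 2464.2113 kJ

2464.2113 kJ


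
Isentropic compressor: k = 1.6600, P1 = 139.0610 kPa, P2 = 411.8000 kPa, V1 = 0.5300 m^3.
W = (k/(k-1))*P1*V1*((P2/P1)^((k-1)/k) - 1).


(k-1)/k = 0.3976
(P2/P1)^exp = 1.5398
W = 2.5152 * 139.0610 * 0.5300 * (1.5398 - 1) = 100.0588 kJ

100.0588 kJ


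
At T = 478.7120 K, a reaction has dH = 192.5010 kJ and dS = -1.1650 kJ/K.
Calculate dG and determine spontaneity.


T*dS = 478.7120 * -1.1650 = -557.6995 kJ
dG = 192.5010 + 557.6995 = 750.2005 kJ (non-spontaneous)

dG = 750.2005 kJ, non-spontaneous


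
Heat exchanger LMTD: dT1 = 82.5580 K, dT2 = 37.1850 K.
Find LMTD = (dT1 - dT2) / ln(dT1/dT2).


dT1/dT2 = 2.2202
ln(dT1/dT2) = 0.7976
LMTD = 45.3730 / 0.7976 = 56.8872 K

56.8872 K


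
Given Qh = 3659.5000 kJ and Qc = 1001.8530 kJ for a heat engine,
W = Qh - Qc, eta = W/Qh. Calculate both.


W = 3659.5000 - 1001.8530 = 2657.6470 kJ
eta = 2657.6470 / 3659.5000 = 0.7262 = 72.6232%

W = 2657.6470 kJ, eta = 72.6232%


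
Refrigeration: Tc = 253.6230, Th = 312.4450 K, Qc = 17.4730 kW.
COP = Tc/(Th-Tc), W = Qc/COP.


COP = 253.6230 / 58.8220 = 4.3117
W = 17.4730 / 4.3117 = 4.0525 kW

COP = 4.3117, W = 4.0525 kW


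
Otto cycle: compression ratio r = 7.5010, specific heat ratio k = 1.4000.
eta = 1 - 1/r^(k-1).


r^(k-1) = 2.2390
eta = 1 - 1/2.2390 = 0.5534 = 55.3365%

55.3365%


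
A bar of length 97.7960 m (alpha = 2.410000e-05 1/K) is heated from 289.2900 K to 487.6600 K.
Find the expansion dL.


dT = 198.3700 K
dL = 2.410000e-05 * 97.7960 * 198.3700 = 0.467535 m
L_final = 98.263535 m

dL = 0.467535 m


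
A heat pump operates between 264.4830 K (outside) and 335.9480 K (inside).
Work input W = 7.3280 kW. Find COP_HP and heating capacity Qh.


COP = 335.9480 / 71.4650 = 4.7009
Qh = 4.7009 * 7.3280 = 34.4480 kW

COP = 4.7009, Qh = 34.4480 kW


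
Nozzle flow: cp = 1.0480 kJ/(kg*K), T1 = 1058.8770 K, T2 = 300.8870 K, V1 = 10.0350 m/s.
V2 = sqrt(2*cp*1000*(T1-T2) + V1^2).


dT = 757.9900 K
2*cp*1000*dT = 1588747.0400
V1^2 = 100.7012
V2 = sqrt(1588847.7412) = 1260.4950 m/s

1260.4950 m/s


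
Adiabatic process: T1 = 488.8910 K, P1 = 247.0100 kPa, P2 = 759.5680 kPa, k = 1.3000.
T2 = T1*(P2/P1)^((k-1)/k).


(k-1)/k = 0.2308
(P2/P1)^exp = 1.2959
T2 = 488.8910 * 1.2959 = 633.5681 K

633.5681 K


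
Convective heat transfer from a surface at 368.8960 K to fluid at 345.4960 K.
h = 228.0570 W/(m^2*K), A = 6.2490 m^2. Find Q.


dT = 23.4000 K
Q = 228.0570 * 6.2490 * 23.4000 = 33347.9997 W

33347.9997 W


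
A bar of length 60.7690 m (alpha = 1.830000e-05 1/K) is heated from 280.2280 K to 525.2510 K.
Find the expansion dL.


dT = 245.0230 K
dL = 1.830000e-05 * 60.7690 * 245.0230 = 0.272483 m
L_final = 61.041483 m

dL = 0.272483 m


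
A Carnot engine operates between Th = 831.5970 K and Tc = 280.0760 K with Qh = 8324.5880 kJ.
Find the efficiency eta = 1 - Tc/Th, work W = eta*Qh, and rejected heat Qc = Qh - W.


eta = 1 - 280.0760/831.5970 = 0.6632
W = 0.6632 * 8324.5880 = 5520.9255 kJ
Qc = 8324.5880 - 5520.9255 = 2803.6625 kJ

eta = 66.3207%, W = 5520.9255 kJ, Qc = 2803.6625 kJ


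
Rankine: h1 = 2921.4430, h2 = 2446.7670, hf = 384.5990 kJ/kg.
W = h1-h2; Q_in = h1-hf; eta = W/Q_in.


W = 474.6760 kJ/kg
Q_in = 2536.8440 kJ/kg
eta = 0.1871 = 18.7113%

eta = 18.7113%


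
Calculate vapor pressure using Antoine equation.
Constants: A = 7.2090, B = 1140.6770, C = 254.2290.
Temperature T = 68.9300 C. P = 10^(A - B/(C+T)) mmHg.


C+T = 323.1590
B/(C+T) = 3.5298
log10(P) = 7.2090 - 3.5298 = 3.6792
P = 10^3.6792 = 4777.8204 mmHg

4777.8204 mmHg


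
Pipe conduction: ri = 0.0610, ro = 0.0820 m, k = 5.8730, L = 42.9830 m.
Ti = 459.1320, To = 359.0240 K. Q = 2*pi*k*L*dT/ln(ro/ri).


dT = 100.1080 K
ln(ro/ri) = 0.2958
Q = 2*pi*5.8730*42.9830*100.1080 / 0.2958 = 536711.1056 W

536711.1056 W


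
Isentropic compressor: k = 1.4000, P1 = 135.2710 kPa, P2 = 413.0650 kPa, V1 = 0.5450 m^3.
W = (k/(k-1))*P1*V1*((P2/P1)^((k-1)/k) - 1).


(k-1)/k = 0.2857
(P2/P1)^exp = 1.3757
W = 3.5000 * 135.2710 * 0.5450 * (1.3757 - 1) = 96.9371 kJ

96.9371 kJ


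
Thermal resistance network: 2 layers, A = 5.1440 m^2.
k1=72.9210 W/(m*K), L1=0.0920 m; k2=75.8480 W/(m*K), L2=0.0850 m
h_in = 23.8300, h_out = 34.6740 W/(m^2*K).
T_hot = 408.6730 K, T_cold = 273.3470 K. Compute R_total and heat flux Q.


R_conv_in = 1/(23.8300*5.1440) = 0.0082
R_1 = 0.0920/(72.9210*5.1440) = 0.0002
R_2 = 0.0850/(75.8480*5.1440) = 0.0002
R_conv_out = 1/(34.6740*5.1440) = 0.0056
R_total = 0.0142 K/W
Q = 135.3260 / 0.0142 = 9511.5789 W

R_total = 0.0142 K/W, Q = 9511.5789 W


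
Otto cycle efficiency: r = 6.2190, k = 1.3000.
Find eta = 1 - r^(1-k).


r^(k-1) = 1.7303
eta = 1 - 1/1.7303 = 0.4221 = 42.2059%

42.2059%


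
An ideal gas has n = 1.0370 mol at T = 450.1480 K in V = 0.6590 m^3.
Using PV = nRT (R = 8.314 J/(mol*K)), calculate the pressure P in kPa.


P = nRT/V = 1.0370 * 8.314 * 450.1480 / 0.6590
= 3881.0041 / 0.6590 = 5889.2323 Pa = 5.8892 kPa

5.8892 kPa


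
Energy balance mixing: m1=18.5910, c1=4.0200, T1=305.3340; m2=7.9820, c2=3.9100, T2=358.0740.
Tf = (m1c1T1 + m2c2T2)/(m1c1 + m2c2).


num = 33994.7403
den = 105.9454
Tf = 320.8703 K

320.8703 K


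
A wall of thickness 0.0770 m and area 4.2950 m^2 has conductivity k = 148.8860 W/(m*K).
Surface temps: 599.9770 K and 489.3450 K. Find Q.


dT = 110.6320 K
Q = 148.8860 * 4.2950 * 110.6320 / 0.0770 = 918770.5560 W

918770.5560 W


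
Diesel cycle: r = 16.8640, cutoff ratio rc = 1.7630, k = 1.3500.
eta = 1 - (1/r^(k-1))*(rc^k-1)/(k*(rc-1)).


r^(k-1) = 2.6880
rc^k = 2.1500
eta = 0.5847 = 58.4657%

58.4657%


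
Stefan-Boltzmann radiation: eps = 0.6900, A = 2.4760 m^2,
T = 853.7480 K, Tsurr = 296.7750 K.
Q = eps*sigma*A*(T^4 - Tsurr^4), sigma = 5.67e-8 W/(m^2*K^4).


T^4 = 5.3127e+11
Tsurr^4 = 7.7573e+09
Q = 0.6900 * 5.67e-8 * 2.4760 * 5.2352e+11 = 50712.3327 W

50712.3327 W


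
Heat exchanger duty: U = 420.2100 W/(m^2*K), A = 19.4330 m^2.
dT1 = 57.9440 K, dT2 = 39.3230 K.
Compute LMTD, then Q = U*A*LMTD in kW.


LMTD = 48.0334 K
Q = 420.2100 * 19.4330 * 48.0334 = 392238.2211 W = 392.2382 kW

392.2382 kW


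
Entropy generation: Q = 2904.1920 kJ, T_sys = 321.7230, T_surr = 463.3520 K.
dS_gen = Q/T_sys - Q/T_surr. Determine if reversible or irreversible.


dS_sys = 2904.1920/321.7230 = 9.0270 kJ/K
dS_surr = -2904.1920/463.3520 = -6.2678 kJ/K
dS_gen = 9.0270 - 6.2678 = 2.7592 kJ/K (irreversible)

dS_gen = 2.7592 kJ/K, irreversible


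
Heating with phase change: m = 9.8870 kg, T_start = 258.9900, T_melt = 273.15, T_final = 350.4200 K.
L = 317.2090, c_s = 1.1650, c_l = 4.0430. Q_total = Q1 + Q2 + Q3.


Q1 (sensible, solid) = 9.8870 * 1.1650 * 14.1600 = 163.0999 kJ
Q2 (latent) = 9.8870 * 317.2090 = 3136.2454 kJ
Q3 (sensible, liquid) = 9.8870 * 4.0430 * 77.2700 = 3088.7246 kJ
Q_total = 6388.0699 kJ

6388.0699 kJ


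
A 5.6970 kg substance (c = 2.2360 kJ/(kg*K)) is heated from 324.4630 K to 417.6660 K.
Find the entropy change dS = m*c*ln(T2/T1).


T2/T1 = 1.2873
ln(T2/T1) = 0.2525
dS = 5.6970 * 2.2360 * 0.2525 = 3.2166 kJ/K

3.2166 kJ/K


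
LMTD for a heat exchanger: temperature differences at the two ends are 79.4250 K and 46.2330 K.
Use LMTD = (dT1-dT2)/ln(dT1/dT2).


dT1/dT2 = 1.7179
ln(dT1/dT2) = 0.5411
LMTD = 33.1920 / 0.5411 = 61.3395 K

61.3395 K


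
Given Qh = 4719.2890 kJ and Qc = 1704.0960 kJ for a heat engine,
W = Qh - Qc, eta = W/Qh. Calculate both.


W = 4719.2890 - 1704.0960 = 3015.1930 kJ
eta = 3015.1930 / 4719.2890 = 0.6389 = 63.8908%

W = 3015.1930 kJ, eta = 63.8908%


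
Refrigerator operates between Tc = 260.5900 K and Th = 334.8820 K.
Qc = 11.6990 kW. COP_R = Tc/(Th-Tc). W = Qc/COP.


COP = 260.5900 / 74.2920 = 3.5076
W = 11.6990 / 3.5076 = 3.3353 kW

COP = 3.5076, W = 3.3353 kW


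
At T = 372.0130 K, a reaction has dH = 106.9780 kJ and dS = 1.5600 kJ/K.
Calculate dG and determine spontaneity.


T*dS = 372.0130 * 1.5600 = 580.3403 kJ
dG = 106.9780 - 580.3403 = -473.3623 kJ (spontaneous)

dG = -473.3623 kJ, spontaneous


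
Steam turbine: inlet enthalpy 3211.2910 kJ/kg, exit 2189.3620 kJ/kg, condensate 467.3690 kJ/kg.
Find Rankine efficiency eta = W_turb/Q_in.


W = 1021.9290 kJ/kg
Q_in = 2743.9220 kJ/kg
eta = 0.3724 = 37.2434%

eta = 37.2434%


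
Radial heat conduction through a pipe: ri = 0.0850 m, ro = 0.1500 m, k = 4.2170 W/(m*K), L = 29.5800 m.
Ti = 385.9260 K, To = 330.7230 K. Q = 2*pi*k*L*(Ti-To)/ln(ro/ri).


dT = 55.2030 K
ln(ro/ri) = 0.5680
Q = 2*pi*4.2170*29.5800*55.2030 / 0.5680 = 76174.2503 W

76174.2503 W


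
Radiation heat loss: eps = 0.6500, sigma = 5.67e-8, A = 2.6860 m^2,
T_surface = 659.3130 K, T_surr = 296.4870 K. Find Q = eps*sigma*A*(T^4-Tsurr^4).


T^4 = 1.8896e+11
Tsurr^4 = 7.7272e+09
Q = 0.6500 * 5.67e-8 * 2.6860 * 1.8123e+11 = 17940.5494 W

17940.5494 W


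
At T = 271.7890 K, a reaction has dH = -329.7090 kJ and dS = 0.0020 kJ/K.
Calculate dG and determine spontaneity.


T*dS = 271.7890 * 0.0020 = 0.5436 kJ
dG = -329.7090 - 0.5436 = -330.2526 kJ (spontaneous)

dG = -330.2526 kJ, spontaneous


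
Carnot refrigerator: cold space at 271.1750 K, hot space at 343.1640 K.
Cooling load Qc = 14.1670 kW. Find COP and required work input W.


COP = 271.1750 / 71.9890 = 3.7669
W = 14.1670 / 3.7669 = 3.7609 kW

COP = 3.7669, W = 3.7609 kW


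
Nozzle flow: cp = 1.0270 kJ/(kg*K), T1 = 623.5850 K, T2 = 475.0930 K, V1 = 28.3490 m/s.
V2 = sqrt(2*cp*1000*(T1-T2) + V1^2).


dT = 148.4920 K
2*cp*1000*dT = 305002.5680
V1^2 = 803.6658
V2 = sqrt(305806.2338) = 552.9975 m/s

552.9975 m/s


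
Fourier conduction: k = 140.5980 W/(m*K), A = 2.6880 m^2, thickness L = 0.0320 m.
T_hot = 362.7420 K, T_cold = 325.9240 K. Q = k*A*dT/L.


dT = 36.8180 K
Q = 140.5980 * 2.6880 * 36.8180 / 0.0320 = 434829.1218 W

434829.1218 W


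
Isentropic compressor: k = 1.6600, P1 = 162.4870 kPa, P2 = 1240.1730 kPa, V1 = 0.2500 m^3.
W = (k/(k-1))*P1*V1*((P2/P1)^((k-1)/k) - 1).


(k-1)/k = 0.3976
(P2/P1)^exp = 2.2436
W = 2.5152 * 162.4870 * 0.2500 * (2.2436 - 1) = 127.0548 kJ

127.0548 kJ


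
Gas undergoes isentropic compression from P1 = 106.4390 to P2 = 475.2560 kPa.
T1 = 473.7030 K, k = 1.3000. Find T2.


(k-1)/k = 0.2308
(P2/P1)^exp = 1.4124
T2 = 473.7030 * 1.4124 = 669.0617 K

669.0617 K


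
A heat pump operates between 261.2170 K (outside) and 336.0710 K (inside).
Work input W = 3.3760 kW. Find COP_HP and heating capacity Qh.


COP = 336.0710 / 74.8540 = 4.4897
Qh = 4.4897 * 3.3760 = 15.1572 kW

COP = 4.4897, Qh = 15.1572 kW


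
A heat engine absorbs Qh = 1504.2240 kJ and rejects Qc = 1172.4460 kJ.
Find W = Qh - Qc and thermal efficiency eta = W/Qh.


W = 1504.2240 - 1172.4460 = 331.7780 kJ
eta = 331.7780 / 1504.2240 = 0.2206 = 22.0564%

W = 331.7780 kJ, eta = 22.0564%


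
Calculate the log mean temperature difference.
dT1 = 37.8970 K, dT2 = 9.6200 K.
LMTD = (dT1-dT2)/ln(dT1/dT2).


dT1/dT2 = 3.9394
ln(dT1/dT2) = 1.3710
LMTD = 28.2770 / 1.3710 = 20.6247 K

20.6247 K


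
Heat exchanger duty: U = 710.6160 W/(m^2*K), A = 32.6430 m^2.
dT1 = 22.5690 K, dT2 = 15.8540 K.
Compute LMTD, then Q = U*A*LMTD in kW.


LMTD = 19.0143 K
Q = 710.6160 * 32.6430 * 19.0143 = 441067.5958 W = 441.0676 kW

441.0676 kW


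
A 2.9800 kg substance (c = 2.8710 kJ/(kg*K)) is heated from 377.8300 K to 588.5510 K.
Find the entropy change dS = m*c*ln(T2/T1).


T2/T1 = 1.5577
ln(T2/T1) = 0.4432
dS = 2.9800 * 2.8710 * 0.4432 = 3.7920 kJ/K

3.7920 kJ/K


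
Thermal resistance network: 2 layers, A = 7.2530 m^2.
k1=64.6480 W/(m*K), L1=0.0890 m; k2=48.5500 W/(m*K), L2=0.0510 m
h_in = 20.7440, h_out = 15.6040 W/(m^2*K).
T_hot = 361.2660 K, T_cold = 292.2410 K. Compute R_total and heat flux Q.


R_conv_in = 1/(20.7440*7.2530) = 0.0066
R_1 = 0.0890/(64.6480*7.2530) = 0.0002
R_2 = 0.0510/(48.5500*7.2530) = 0.0001
R_conv_out = 1/(15.6040*7.2530) = 0.0088
R_total = 0.0158 K/W
Q = 69.0250 / 0.0158 = 4364.0025 W

R_total = 0.0158 K/W, Q = 4364.0025 W


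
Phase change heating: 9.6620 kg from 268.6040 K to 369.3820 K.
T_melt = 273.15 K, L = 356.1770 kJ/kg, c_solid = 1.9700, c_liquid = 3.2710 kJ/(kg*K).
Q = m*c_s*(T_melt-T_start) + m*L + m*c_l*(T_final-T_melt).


Q1 (sensible, solid) = 9.6620 * 1.9700 * 4.5460 = 86.5292 kJ
Q2 (latent) = 9.6620 * 356.1770 = 3441.3822 kJ
Q3 (sensible, liquid) = 9.6620 * 3.2710 * 96.2320 = 3041.3548 kJ
Q_total = 6569.2662 kJ

6569.2662 kJ


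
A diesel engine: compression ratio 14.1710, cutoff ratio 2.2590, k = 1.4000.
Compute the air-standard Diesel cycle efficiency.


r^(k-1) = 2.8878
rc^k = 3.1296
eta = 0.5816 = 58.1616%

58.1616%


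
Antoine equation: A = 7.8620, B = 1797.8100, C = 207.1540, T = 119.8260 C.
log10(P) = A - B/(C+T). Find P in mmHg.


C+T = 326.9800
B/(C+T) = 5.4982
log10(P) = 7.8620 - 5.4982 = 2.3638
P = 10^2.3638 = 231.0861 mmHg

231.0861 mmHg


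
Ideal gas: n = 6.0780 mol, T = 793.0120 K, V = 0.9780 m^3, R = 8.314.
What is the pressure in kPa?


P = nRT/V = 6.0780 * 8.314 * 793.0120 / 0.9780
= 40072.8725 / 0.9780 = 40974.3073 Pa = 40.9743 kPa

40.9743 kPa


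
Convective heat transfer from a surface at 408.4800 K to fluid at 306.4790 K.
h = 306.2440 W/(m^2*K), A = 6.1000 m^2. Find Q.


dT = 102.0010 K
Q = 306.2440 * 6.1000 * 102.0010 = 190546.8849 W

190546.8849 W


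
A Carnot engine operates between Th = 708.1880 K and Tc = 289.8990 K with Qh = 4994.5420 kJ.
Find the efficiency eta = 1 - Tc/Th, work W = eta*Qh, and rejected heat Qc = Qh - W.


eta = 1 - 289.8990/708.1880 = 0.5906
W = 0.5906 * 4994.5420 = 2950.0104 kJ
Qc = 4994.5420 - 2950.0104 = 2044.5316 kJ

eta = 59.0647%, W = 2950.0104 kJ, Qc = 2044.5316 kJ


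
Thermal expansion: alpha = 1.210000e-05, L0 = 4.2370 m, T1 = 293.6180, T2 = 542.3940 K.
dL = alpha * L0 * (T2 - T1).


dT = 248.7760 K
dL = 1.210000e-05 * 4.2370 * 248.7760 = 0.012754 m
L_final = 4.249754 m

dL = 0.012754 m


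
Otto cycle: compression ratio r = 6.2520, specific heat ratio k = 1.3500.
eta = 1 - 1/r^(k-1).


r^(k-1) = 1.8994
eta = 1 - 1/1.8994 = 0.4735 = 47.3506%

47.3506%


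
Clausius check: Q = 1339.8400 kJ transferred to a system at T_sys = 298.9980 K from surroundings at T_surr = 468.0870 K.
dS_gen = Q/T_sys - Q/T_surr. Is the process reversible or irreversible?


dS_sys = 1339.8400/298.9980 = 4.4811 kJ/K
dS_surr = -1339.8400/468.0870 = -2.8624 kJ/K
dS_gen = 4.4811 - 2.8624 = 1.6187 kJ/K (irreversible)

dS_gen = 1.6187 kJ/K, irreversible


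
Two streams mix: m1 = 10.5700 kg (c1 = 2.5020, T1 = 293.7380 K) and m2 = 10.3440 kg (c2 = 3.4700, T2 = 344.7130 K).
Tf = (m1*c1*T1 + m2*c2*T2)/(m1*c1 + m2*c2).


num = 20141.2544
den = 62.3398
Tf = 323.0881 K

323.0881 K


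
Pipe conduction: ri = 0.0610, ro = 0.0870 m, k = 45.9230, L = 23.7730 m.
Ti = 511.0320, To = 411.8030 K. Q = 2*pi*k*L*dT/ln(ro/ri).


dT = 99.2290 K
ln(ro/ri) = 0.3550
Q = 2*pi*45.9230*23.7730*99.2290 / 0.3550 = 1917178.1381 W

1917178.1381 W


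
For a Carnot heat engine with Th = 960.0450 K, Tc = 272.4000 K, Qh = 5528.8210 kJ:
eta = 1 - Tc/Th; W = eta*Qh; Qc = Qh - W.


eta = 1 - 272.4000/960.0450 = 0.7163
W = 0.7163 * 5528.8210 = 3960.0916 kJ
Qc = 5528.8210 - 3960.0916 = 1568.7294 kJ

eta = 71.6263%, W = 3960.0916 kJ, Qc = 1568.7294 kJ


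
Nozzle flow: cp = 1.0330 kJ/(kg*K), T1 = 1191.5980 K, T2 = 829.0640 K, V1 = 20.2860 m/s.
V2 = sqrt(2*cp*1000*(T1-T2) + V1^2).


dT = 362.5340 K
2*cp*1000*dT = 748995.2440
V1^2 = 411.5218
V2 = sqrt(749406.7658) = 865.6828 m/s

865.6828 m/s


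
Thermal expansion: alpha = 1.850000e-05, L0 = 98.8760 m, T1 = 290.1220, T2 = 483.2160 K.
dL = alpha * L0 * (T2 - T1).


dT = 193.0940 K
dL = 1.850000e-05 * 98.8760 * 193.0940 = 0.353209 m
L_final = 99.229209 m

dL = 0.353209 m


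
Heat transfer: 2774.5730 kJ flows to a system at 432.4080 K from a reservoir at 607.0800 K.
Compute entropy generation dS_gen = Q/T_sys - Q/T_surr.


dS_sys = 2774.5730/432.4080 = 6.4166 kJ/K
dS_surr = -2774.5730/607.0800 = -4.5704 kJ/K
dS_gen = 6.4166 - 4.5704 = 1.8462 kJ/K (irreversible)

dS_gen = 1.8462 kJ/K, irreversible


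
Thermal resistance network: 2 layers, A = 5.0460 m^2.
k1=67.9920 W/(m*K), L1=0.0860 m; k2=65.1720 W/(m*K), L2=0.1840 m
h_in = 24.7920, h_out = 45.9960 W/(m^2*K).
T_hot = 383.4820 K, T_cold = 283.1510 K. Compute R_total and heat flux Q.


R_conv_in = 1/(24.7920*5.0460) = 0.0080
R_1 = 0.0860/(67.9920*5.0460) = 0.0003
R_2 = 0.1840/(65.1720*5.0460) = 0.0006
R_conv_out = 1/(45.9960*5.0460) = 0.0043
R_total = 0.0131 K/W
Q = 100.3310 / 0.0131 = 7651.6590 W

R_total = 0.0131 K/W, Q = 7651.6590 W


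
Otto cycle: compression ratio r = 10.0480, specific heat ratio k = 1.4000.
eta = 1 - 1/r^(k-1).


r^(k-1) = 2.5167
eta = 1 - 1/2.5167 = 0.6027 = 60.2655%

60.2655%


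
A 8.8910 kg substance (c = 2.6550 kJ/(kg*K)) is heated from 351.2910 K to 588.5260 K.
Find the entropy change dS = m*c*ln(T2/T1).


T2/T1 = 1.6753
ln(T2/T1) = 0.5160
dS = 8.8910 * 2.6550 * 0.5160 = 12.1806 kJ/K

12.1806 kJ/K


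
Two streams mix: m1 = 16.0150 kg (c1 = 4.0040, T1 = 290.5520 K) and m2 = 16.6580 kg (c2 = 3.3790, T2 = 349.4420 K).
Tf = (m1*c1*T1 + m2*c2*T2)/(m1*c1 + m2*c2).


num = 38300.5492
den = 120.4114
Tf = 318.0806 K

318.0806 K


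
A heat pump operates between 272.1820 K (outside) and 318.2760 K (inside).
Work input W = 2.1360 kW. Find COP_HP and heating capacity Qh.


COP = 318.2760 / 46.0940 = 6.9049
Qh = 6.9049 * 2.1360 = 14.7489 kW

COP = 6.9049, Qh = 14.7489 kW


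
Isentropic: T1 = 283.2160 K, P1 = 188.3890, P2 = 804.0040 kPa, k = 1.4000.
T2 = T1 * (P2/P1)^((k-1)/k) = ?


(k-1)/k = 0.2857
(P2/P1)^exp = 1.5138
T2 = 283.2160 * 1.5138 = 428.7219 K

428.7219 K


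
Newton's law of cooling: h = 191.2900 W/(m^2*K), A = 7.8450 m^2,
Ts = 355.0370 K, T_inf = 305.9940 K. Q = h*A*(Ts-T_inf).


dT = 49.0430 K
Q = 191.2900 * 7.8450 * 49.0430 = 73597.3613 W

73597.3613 W


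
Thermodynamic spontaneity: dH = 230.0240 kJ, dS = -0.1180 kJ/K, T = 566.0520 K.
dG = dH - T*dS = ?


T*dS = 566.0520 * -0.1180 = -66.7941 kJ
dG = 230.0240 + 66.7941 = 296.8181 kJ (non-spontaneous)

dG = 296.8181 kJ, non-spontaneous


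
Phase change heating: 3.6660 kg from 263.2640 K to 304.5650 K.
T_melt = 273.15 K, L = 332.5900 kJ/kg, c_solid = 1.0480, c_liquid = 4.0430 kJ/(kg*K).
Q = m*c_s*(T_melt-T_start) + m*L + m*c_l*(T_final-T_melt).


Q1 (sensible, solid) = 3.6660 * 1.0480 * 9.8860 = 37.9817 kJ
Q2 (latent) = 3.6660 * 332.5900 = 1219.2749 kJ
Q3 (sensible, liquid) = 3.6660 * 4.0430 * 31.4150 = 465.6218 kJ
Q_total = 1722.8784 kJ

1722.8784 kJ


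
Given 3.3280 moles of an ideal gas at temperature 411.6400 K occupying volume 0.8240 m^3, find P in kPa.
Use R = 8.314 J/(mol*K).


P = nRT/V = 3.3280 * 8.314 * 411.6400 / 0.8240
= 11389.6639 / 0.8240 = 13822.4076 Pa = 13.8224 kPa

13.8224 kPa


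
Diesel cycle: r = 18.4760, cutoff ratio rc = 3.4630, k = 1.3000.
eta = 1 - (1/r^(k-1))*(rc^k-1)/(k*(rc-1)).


r^(k-1) = 2.3987
rc^k = 5.0268
eta = 0.4757 = 47.5717%

47.5717%


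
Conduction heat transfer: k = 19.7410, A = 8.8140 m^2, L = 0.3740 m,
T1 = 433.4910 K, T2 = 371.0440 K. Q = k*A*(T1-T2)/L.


dT = 62.4470 K
Q = 19.7410 * 8.8140 * 62.4470 / 0.3740 = 29052.4105 W

29052.4105 W


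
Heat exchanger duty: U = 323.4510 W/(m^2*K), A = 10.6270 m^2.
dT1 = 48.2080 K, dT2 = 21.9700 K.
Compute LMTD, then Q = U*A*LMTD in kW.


LMTD = 33.3882 K
Q = 323.4510 * 10.6270 * 33.3882 = 114765.6323 W = 114.7656 kW

114.7656 kW


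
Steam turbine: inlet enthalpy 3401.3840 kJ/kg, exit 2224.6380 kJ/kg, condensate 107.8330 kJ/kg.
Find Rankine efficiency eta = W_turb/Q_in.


W = 1176.7460 kJ/kg
Q_in = 3293.5510 kJ/kg
eta = 0.3573 = 35.7288%

eta = 35.7288%


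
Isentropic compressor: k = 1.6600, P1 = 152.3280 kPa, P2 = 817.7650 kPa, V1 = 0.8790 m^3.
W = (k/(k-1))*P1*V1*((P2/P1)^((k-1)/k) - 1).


(k-1)/k = 0.3976
(P2/P1)^exp = 1.9507
W = 2.5152 * 152.3280 * 0.8790 * (1.9507 - 1) = 320.1522 kJ

320.1522 kJ


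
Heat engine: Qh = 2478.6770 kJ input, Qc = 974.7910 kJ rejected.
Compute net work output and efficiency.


W = 2478.6770 - 974.7910 = 1503.8860 kJ
eta = 1503.8860 / 2478.6770 = 0.6067 = 60.6729%

W = 1503.8860 kJ, eta = 60.6729%


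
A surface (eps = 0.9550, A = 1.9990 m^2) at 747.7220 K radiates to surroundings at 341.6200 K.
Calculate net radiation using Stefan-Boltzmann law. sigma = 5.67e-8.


T^4 = 3.1258e+11
Tsurr^4 = 1.3620e+10
Q = 0.9550 * 5.67e-8 * 1.9990 * 2.9896e+11 = 32360.2534 W

32360.2534 W


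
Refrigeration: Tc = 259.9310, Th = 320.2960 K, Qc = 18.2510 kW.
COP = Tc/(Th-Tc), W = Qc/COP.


COP = 259.9310 / 60.3650 = 4.3060
W = 18.2510 / 4.3060 = 4.2385 kW

COP = 4.3060, W = 4.2385 kW


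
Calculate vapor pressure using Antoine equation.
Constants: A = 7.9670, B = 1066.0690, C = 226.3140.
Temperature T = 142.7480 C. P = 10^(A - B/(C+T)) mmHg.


C+T = 369.0620
B/(C+T) = 2.8886
log10(P) = 7.9670 - 2.8886 = 5.0784
P = 10^5.0784 = 119786.9384 mmHg

119786.9384 mmHg


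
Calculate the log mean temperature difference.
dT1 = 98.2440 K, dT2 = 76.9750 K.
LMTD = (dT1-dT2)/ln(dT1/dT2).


dT1/dT2 = 1.2763
ln(dT1/dT2) = 0.2440
LMTD = 21.2690 / 0.2440 = 87.1775 K

87.1775 K


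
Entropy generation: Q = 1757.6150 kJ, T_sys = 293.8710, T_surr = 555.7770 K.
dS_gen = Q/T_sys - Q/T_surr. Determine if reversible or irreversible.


dS_sys = 1757.6150/293.8710 = 5.9809 kJ/K
dS_surr = -1757.6150/555.7770 = -3.1624 kJ/K
dS_gen = 5.9809 - 3.1624 = 2.8185 kJ/K (irreversible)

dS_gen = 2.8185 kJ/K, irreversible


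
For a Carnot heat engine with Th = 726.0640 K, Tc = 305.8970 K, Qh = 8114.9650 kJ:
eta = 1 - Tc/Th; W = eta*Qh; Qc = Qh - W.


eta = 1 - 305.8970/726.0640 = 0.5787
W = 0.5787 * 8114.9650 = 4696.0605 kJ
Qc = 8114.9650 - 4696.0605 = 3418.9045 kJ

eta = 57.8691%, W = 4696.0605 kJ, Qc = 3418.9045 kJ


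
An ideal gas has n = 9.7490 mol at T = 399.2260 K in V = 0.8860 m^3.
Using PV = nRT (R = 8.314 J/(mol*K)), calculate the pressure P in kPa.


P = nRT/V = 9.7490 * 8.314 * 399.2260 / 0.8860
= 32358.5392 / 0.8860 = 36522.0533 Pa = 36.5221 kPa

36.5221 kPa


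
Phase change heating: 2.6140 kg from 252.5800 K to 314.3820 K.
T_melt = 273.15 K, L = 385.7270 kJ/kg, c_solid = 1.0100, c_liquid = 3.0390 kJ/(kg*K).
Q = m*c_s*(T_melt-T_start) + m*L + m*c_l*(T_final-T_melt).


Q1 (sensible, solid) = 2.6140 * 1.0100 * 20.5700 = 54.3077 kJ
Q2 (latent) = 2.6140 * 385.7270 = 1008.2904 kJ
Q3 (sensible, liquid) = 2.6140 * 3.0390 * 41.2320 = 327.5448 kJ
Q_total = 1390.1428 kJ

1390.1428 kJ


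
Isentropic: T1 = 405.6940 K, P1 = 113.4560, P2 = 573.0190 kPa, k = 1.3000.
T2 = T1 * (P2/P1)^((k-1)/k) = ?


(k-1)/k = 0.2308
(P2/P1)^exp = 1.4531
T2 = 405.6940 * 1.4531 = 589.5331 K

589.5331 K


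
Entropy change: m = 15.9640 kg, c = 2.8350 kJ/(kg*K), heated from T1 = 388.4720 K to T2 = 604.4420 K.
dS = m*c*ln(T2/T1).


T2/T1 = 1.5559
ln(T2/T1) = 0.4421
dS = 15.9640 * 2.8350 * 0.4421 = 20.0078 kJ/K

20.0078 kJ/K


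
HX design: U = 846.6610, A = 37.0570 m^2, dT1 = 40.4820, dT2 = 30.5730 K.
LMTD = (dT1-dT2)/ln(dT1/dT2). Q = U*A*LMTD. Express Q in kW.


LMTD = 35.2960 K
Q = 846.6610 * 37.0570 * 35.2960 = 1107401.4588 W = 1107.4015 kW

1107.4015 kW


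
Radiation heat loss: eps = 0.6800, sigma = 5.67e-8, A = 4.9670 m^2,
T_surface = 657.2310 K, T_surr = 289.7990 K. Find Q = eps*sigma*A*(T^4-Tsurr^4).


T^4 = 1.8658e+11
Tsurr^4 = 7.0532e+09
Q = 0.6800 * 5.67e-8 * 4.9670 * 1.7953e+11 = 34381.3335 W

34381.3335 W


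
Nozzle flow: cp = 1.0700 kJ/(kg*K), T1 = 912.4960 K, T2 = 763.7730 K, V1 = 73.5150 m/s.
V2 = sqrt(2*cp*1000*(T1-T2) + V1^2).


dT = 148.7230 K
2*cp*1000*dT = 318267.2200
V1^2 = 5404.4552
V2 = sqrt(323671.6752) = 568.9215 m/s

568.9215 m/s


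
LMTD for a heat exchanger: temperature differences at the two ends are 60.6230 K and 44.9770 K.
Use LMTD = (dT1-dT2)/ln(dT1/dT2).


dT1/dT2 = 1.3479
ln(dT1/dT2) = 0.2985
LMTD = 15.6460 / 0.2985 = 52.4114 K

52.4114 K


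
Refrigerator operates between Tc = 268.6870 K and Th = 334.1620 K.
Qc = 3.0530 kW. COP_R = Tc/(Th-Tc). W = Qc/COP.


COP = 268.6870 / 65.4750 = 4.1037
W = 3.0530 / 4.1037 = 0.7440 kW

COP = 4.1037, W = 0.7440 kW


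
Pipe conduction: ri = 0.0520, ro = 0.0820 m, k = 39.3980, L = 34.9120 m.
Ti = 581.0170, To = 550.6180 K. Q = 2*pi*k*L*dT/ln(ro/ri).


dT = 30.3990 K
ln(ro/ri) = 0.4555
Q = 2*pi*39.3980*34.9120*30.3990 / 0.4555 = 576797.0385 W

576797.0385 W


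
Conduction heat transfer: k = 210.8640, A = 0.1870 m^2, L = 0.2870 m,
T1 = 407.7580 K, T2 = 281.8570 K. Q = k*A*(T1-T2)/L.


dT = 125.9010 K
Q = 210.8640 * 0.1870 * 125.9010 / 0.2870 = 17297.8183 W

17297.8183 W


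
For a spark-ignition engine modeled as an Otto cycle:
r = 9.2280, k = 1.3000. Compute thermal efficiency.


r^(k-1) = 1.9477
eta = 1 - 1/1.9477 = 0.4866 = 48.6586%

48.6586%


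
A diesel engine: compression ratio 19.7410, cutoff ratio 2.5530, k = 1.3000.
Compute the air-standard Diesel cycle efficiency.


r^(k-1) = 2.4469
rc^k = 3.3819
eta = 0.5178 = 51.7824%

51.7824%


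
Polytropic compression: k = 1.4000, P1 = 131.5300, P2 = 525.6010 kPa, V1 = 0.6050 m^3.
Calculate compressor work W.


(k-1)/k = 0.2857
(P2/P1)^exp = 1.4856
W = 3.5000 * 131.5300 * 0.6050 * (1.4856 - 1) = 135.2399 kJ

135.2399 kJ


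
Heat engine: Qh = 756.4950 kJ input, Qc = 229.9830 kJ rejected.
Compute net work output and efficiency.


W = 756.4950 - 229.9830 = 526.5120 kJ
eta = 526.5120 / 756.4950 = 0.6960 = 69.5989%

W = 526.5120 kJ, eta = 69.5989%


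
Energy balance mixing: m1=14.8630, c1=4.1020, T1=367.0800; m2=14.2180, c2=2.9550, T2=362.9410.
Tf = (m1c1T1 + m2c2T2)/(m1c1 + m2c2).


num = 37628.8151
den = 102.9822
Tf = 365.3914 K

365.3914 K


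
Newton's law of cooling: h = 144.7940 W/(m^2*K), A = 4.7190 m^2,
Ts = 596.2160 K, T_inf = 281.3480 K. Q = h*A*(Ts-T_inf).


dT = 314.8680 K
Q = 144.7940 * 4.7190 * 314.8680 = 215143.9157 W

215143.9157 W


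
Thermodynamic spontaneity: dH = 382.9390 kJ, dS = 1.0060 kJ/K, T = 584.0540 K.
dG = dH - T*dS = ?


T*dS = 584.0540 * 1.0060 = 587.5583 kJ
dG = 382.9390 - 587.5583 = -204.6193 kJ (spontaneous)

dG = -204.6193 kJ, spontaneous


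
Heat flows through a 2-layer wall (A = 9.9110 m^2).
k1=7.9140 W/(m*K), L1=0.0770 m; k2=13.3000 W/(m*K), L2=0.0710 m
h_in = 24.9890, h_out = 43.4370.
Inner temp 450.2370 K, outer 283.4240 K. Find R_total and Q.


R_conv_in = 1/(24.9890*9.9110) = 0.0040
R_1 = 0.0770/(7.9140*9.9110) = 0.0010
R_2 = 0.0710/(13.3000*9.9110) = 0.0005
R_conv_out = 1/(43.4370*9.9110) = 0.0023
R_total = 0.0079 K/W
Q = 166.8130 / 0.0079 = 21166.8006 W

R_total = 0.0079 K/W, Q = 21166.8006 W


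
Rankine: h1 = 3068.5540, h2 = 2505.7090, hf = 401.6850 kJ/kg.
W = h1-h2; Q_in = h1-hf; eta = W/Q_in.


W = 562.8450 kJ/kg
Q_in = 2666.8690 kJ/kg
eta = 0.2111 = 21.1051%

eta = 21.1051%


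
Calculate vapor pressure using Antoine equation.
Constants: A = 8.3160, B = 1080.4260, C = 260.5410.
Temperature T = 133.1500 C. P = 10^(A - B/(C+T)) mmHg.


C+T = 393.6910
B/(C+T) = 2.7444
log10(P) = 8.3160 - 2.7444 = 5.5716
P = 10^5.5716 = 372949.2477 mmHg

372949.2477 mmHg


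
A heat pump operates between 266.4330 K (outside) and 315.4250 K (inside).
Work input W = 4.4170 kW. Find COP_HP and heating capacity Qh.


COP = 315.4250 / 48.9920 = 6.4383
Qh = 6.4383 * 4.4170 = 28.4380 kW

COP = 6.4383, Qh = 28.4380 kW


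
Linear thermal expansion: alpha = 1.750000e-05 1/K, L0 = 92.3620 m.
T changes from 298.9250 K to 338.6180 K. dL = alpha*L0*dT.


dT = 39.6930 K
dL = 1.750000e-05 * 92.3620 * 39.6930 = 0.064157 m
L_final = 92.426157 m

dL = 0.064157 m


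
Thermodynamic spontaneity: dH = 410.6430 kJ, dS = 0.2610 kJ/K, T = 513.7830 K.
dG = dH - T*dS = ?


T*dS = 513.7830 * 0.2610 = 134.0974 kJ
dG = 410.6430 - 134.0974 = 276.5456 kJ (non-spontaneous)

dG = 276.5456 kJ, non-spontaneous


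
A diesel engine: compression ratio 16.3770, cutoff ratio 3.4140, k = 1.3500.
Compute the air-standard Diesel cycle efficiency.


r^(k-1) = 2.6606
rc^k = 5.2469
eta = 0.5102 = 51.0196%

51.0196%


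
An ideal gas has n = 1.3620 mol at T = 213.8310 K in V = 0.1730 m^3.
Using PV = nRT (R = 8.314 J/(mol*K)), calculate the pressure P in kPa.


P = nRT/V = 1.3620 * 8.314 * 213.8310 / 0.1730
= 2421.3513 / 0.1730 = 13996.2500 Pa = 13.9963 kPa

13.9963 kPa


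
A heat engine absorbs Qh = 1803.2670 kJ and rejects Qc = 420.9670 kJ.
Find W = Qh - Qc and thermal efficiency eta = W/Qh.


W = 1803.2670 - 420.9670 = 1382.3000 kJ
eta = 1382.3000 / 1803.2670 = 0.7666 = 76.6553%

W = 1382.3000 kJ, eta = 76.6553%


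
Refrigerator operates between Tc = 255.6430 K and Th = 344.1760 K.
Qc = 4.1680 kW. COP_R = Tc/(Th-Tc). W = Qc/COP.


COP = 255.6430 / 88.5330 = 2.8875
W = 4.1680 / 2.8875 = 1.4434 kW

COP = 2.8875, W = 1.4434 kW


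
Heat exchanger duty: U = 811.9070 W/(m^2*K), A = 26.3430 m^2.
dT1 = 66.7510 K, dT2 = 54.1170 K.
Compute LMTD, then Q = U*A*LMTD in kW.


LMTD = 60.2133 K
Q = 811.9070 * 26.3430 * 60.2133 = 1287845.0882 W = 1287.8451 kW

1287.8451 kW


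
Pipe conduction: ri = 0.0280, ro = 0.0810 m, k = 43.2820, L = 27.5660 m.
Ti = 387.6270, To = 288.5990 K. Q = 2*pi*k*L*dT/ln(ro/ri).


dT = 99.0280 K
ln(ro/ri) = 1.0622
Q = 2*pi*43.2820*27.5660*99.0280 / 1.0622 = 698866.7824 W

698866.7824 W


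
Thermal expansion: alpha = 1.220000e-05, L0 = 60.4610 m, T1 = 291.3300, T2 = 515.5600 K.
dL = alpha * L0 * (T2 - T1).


dT = 224.2300 K
dL = 1.220000e-05 * 60.4610 * 224.2300 = 0.165397 m
L_final = 60.626397 m

dL = 0.165397 m


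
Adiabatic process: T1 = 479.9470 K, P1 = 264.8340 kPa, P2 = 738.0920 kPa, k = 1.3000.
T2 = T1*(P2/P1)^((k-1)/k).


(k-1)/k = 0.2308
(P2/P1)^exp = 1.2668
T2 = 479.9470 * 1.2668 = 608.0190 K

608.0190 K
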